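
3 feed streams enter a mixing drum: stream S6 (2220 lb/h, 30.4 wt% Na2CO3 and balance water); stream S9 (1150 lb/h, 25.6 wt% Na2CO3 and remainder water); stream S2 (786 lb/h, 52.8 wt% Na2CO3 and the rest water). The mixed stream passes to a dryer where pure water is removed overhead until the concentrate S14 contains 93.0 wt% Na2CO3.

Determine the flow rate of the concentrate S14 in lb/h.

Na2CO3 entering = 2220×0.304 + 1150×0.256 + 786×0.528 = 1384.3 lb/h.
All Na2CO3 reports to S14, so S14 = 1384.3/0.930 = 1488.5 lb/h.

1488 lb/h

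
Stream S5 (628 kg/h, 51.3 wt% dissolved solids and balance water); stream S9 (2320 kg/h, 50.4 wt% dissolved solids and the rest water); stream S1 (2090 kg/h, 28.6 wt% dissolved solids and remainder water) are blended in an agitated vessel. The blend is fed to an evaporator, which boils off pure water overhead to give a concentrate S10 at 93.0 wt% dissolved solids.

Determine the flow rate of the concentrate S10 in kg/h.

2246 kg/h

dissolved solids entering = 628×0.513 + 2320×0.504 + 2090×0.286 = 2089.2 kg/h.
All dissolved solids reports to S10, so S10 = 2089.2/0.930 = 2246.4 kg/h.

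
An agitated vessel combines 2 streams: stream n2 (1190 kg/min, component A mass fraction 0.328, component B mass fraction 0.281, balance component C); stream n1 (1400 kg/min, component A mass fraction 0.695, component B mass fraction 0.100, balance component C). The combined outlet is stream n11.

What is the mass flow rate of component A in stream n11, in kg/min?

1363 kg/min

component A out = component A in = 1190×0.328 + 1400×0.695 = 1363.3 kg/min.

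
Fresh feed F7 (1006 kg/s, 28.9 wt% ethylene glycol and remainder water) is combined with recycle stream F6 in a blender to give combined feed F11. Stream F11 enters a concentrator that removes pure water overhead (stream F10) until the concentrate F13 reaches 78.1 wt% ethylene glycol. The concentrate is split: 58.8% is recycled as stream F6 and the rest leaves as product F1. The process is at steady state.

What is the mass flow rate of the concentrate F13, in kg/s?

903.5 kg/s

Overall ethylene glycol balance (none leaves overhead): ethylene glycol in fresh feed = ethylene glycol in product, i.e. 1006×0.289 = (1−0.588)·F13·0.781.
F13 = 290.73/(0.781×0.412) = 903.54 kg/s.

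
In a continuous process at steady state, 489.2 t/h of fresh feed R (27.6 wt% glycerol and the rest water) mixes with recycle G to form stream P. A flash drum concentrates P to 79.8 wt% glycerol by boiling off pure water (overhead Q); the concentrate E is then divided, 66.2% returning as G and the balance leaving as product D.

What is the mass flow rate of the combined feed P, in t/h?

820.6 t/h

Overall glycerol balance (none leaves overhead): glycerol in fresh feed = glycerol in product, i.e. 489.2×0.276 = (1−0.662)·E·0.798.
E = 135.02/(0.798×0.338) = 500.58 t/h.
Recycle G = 0.662×500.58 = 331.39 t/h.
Combined feed P = 489.2 + 331.39 = 820.59 t/h.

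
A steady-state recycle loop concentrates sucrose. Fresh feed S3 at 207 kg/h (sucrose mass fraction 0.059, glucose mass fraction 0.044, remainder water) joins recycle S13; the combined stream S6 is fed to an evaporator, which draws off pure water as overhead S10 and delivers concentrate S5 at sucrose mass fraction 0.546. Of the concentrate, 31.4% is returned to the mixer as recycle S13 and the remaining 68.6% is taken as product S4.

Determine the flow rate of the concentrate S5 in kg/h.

Overall sucrose balance (none leaves overhead): sucrose in fresh feed = sucrose in product, i.e. 207×0.059 = (1−0.314)·S5·0.546.
S5 = 12.213/(0.546×0.686) = 32.607 kg/h.

32.61 kg/h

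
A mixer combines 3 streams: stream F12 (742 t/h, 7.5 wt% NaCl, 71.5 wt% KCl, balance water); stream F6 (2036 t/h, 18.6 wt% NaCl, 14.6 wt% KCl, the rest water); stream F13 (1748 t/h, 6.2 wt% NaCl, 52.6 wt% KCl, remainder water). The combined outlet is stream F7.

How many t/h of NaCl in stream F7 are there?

NaCl out = NaCl in = 742×0.075 + 2036×0.186 + 1748×0.062 = 542.72 t/h.

542.7 t/h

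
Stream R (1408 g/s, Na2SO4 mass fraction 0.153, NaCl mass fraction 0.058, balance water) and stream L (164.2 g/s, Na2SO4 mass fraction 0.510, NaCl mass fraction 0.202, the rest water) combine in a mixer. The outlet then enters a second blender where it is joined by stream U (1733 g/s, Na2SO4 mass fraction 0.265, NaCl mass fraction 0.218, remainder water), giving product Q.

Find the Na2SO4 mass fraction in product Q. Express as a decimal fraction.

0.229

Overall, product flow = 3305.2 g/s.
Na2SO4 in = 1408×0.153 + 164.2×0.510 + 1733×0.265 = 758.41 g/s.
Na2SO4 fraction in Q = 0.229.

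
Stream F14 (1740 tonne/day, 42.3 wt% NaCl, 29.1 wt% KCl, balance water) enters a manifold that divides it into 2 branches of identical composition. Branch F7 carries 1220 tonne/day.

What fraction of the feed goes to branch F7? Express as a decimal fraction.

Fraction to F7 = 1220/1740 = 0.7011.

0.701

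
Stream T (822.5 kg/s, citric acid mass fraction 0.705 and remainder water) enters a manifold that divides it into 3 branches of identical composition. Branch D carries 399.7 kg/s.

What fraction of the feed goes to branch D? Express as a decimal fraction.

Fraction to D = 399.7/822.5 = 0.4860.

0.486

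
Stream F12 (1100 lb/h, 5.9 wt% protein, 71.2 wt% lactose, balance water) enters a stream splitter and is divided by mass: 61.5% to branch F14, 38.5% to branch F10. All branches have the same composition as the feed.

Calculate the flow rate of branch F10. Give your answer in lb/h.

423.5 lb/h

Branch F10 flow = 0.385×1100 = 423.5 lb/h.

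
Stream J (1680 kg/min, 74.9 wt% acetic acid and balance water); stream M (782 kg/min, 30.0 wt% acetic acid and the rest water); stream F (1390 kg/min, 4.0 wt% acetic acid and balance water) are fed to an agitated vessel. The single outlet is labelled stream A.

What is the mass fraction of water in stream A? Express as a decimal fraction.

0.598

Total flow out = 1680 + 782 + 1390 = 3852 kg/min.
water in = 1680×0.251 + 782×0.700 + 1390×0.960 = 2303.5 kg/min.
water mass fraction in A = 2303.5/3852 = 0.598.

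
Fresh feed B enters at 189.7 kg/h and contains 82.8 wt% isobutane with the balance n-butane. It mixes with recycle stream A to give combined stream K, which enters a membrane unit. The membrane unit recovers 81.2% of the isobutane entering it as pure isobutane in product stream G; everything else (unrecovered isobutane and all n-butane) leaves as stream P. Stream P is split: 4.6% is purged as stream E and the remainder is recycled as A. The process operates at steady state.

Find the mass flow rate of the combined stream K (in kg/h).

n-butane enters only via B and leaves only via the purge: 189.7×0.172 = 0.046×(n-butane in P), and the membrane unit passes all n-butane, so n-butane in K = n-butane in P = 709.31 kg/h.
isobutane in K: m_A = 189.7×0.828 + (1−0.046)·(1−0.812)·m_A, so m_A = 157.07/0.8206 = 191.4 kg/h.
K = 191.4 + 709.31 = 900.71 kg/h.

900.7 kg/h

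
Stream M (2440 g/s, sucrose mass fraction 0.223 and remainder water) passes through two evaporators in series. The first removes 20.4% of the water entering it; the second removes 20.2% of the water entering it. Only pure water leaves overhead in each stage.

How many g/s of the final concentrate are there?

1748 g/s

water in feed = 2440×0.777 = 1895.9 g/s.
After stage 1: water left = (1−0.204)×1895.9 = 1509.1; stream total = 2053.2 g/s.
After stage 2: water left = (1−0.202)×1509.1 = 1204.3; final concentrate = 1748.4 g/s.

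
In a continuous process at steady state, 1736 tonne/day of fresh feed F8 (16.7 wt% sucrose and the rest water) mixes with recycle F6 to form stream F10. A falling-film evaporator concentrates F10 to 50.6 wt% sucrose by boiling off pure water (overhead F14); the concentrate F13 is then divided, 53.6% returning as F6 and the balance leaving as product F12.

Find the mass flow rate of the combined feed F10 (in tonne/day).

Overall sucrose balance (none leaves overhead): sucrose in fresh feed = sucrose in product, i.e. 1736×0.167 = (1−0.536)·F13·0.506.
F13 = 289.91/(0.506×0.464) = 1234.8 tonne/day.
Recycle F6 = 0.536×1234.8 = 661.85 tonne/day.
Combined feed F10 = 1736 + 661.85 = 2397.9 tonne/day.

2398 tonne/day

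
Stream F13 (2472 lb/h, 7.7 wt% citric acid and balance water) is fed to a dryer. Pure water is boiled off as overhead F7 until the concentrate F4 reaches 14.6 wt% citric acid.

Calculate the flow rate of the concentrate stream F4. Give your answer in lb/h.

1304 lb/h

citric acid is conserved: 2472×0.077 = 190.34 lb/h all reports to the concentrate.
Concentrate = 190.34/(target fraction) = 1303.7 lb/h.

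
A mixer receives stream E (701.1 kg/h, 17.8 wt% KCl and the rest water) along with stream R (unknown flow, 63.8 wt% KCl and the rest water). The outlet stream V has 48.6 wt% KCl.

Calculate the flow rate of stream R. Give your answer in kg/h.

1421 kg/h

Let R be the unknown flow. Total out = 701.1 + R.
KCl balance: 124.8 + 0.638·R = 0.486·(701.1 + R)
(0.638 − 0.486)·R = 0.486×701.1 − 124.8 = 215.94
R = 215.94 / 0.152 = 1420.6 kg/h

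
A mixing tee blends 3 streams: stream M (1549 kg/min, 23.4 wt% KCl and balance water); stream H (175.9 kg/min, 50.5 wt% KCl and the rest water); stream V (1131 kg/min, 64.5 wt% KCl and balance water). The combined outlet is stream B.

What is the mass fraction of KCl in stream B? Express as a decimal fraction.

Total flow out = 1549 + 175.9 + 1131 = 2855.9 kg/min.
KCl in = 1549×0.234 + 175.9×0.505 + 1131×0.645 = 1180.8 kg/min.
KCl mass fraction in B = 1180.8/2855.9 = 0.413.

0.413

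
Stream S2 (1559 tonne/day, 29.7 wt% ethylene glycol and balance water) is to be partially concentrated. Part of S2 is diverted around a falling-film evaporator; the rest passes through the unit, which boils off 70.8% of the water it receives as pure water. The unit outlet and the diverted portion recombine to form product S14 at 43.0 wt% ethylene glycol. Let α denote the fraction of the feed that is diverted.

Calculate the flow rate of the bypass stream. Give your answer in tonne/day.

All 1559×0.297 = 463.02 tonne/day of ethylene glycol reaches S14, so S14 = 463.02/0.430 = 1076.8 tonne/day and vapour = 482.2 tonne/day.
The evaporator receives (1−α)·1559 of feed at 0.703 water and removes 0.708 of that water:
0.708×0.703×(1−α)×1559 = 482.2
(1−α) = 482.2/775.95 = 0.6214;  α = 0.3786.
Bypass flow = 0.3786×1559 = 590.19 tonne/day.

590.2 tonne/day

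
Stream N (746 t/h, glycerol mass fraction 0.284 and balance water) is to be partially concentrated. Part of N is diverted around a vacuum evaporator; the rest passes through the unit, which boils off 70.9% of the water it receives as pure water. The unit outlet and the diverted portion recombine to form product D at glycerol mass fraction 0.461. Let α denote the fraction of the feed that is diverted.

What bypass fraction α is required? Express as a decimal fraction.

All 746×0.284 = 211.86 t/h of glycerol reaches D, so D = 211.86/0.461 = 459.57 t/h and vapour = 286.43 t/h.
The evaporator receives (1−α)·746 of feed at 0.716 water and removes 0.709 of that water:
0.709×0.716×(1−α)×746 = 286.43
(1−α) = 286.43/378.7 = 0.7563;  α = 0.2437.

0.244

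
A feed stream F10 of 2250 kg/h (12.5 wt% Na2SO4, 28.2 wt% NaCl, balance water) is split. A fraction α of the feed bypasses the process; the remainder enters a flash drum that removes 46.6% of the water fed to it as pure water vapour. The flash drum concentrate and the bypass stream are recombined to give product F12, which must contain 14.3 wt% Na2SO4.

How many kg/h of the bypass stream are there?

All 2250×0.125 = 281.25 kg/h of Na2SO4 reaches F12, so F12 = 281.25/0.143 = 1966.8 kg/h and vapour = 283.22 kg/h.
The evaporator receives (1−α)·2250 of feed at 0.593 water and removes 0.466 of that water:
0.466×0.593×(1−α)×2250 = 283.22
(1−α) = 283.22/621.76 = 0.4555;  α = 0.5445.
Bypass flow = 0.5445×2250 = 1225.1 kg/h.

1225 kg/h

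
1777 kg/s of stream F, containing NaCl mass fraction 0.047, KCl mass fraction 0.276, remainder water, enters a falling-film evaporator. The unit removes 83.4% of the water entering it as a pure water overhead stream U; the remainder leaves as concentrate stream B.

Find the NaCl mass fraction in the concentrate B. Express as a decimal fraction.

NaCl is not removed: 1777×0.047 = 83.519 kg/s of NaCl enters B.
water entering = 1777×0.677 = 1203 kg/s; overhead removed = 0.834×1203 = 1003.3 kg/s.
Concentrate = 1777 − 1003.3 = 773.67 kg/s.
Mass fraction = 83.519/773.67 = 0.108.

0.108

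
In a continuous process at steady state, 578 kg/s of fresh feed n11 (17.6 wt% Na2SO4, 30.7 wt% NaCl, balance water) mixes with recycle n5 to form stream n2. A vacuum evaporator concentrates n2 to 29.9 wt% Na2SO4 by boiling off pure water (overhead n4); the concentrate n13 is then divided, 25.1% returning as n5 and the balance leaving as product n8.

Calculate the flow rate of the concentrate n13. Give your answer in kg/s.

Overall Na2SO4 balance (none leaves overhead): Na2SO4 in fresh feed = Na2SO4 in product, i.e. 578×0.176 = (1−0.251)·n13·0.299.
n13 = 101.73/(0.299×0.749) = 454.24 kg/s.

454.2 kg/s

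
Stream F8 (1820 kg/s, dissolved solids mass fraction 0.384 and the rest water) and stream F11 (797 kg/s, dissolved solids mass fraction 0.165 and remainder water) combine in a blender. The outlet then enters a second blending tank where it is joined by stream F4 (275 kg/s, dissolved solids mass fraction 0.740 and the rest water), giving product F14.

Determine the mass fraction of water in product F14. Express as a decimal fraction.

Overall, product flow = 2892 kg/s.
water in = 1820×0.616 + 797×0.835 + 275×0.260 = 1858.1 kg/s.
water fraction in F14 = 0.643.

0.643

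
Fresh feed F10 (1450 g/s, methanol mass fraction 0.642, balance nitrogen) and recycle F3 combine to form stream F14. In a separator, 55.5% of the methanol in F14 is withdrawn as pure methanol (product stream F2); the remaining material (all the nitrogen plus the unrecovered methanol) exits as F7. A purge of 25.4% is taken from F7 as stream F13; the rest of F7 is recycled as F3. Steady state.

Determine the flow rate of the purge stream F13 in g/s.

nitrogen enters only via F10 and leaves only via the purge: 1450×0.358 = 0.254×(nitrogen in F7), and the separator passes all nitrogen, so nitrogen in F14 = nitrogen in F7 = 2043.7 g/s.
methanol in F14: m_A = 1450×0.642 + (1−0.254)·(1−0.555)·m_A, so m_A = 930.9/0.6680 = 1393.5 g/s.
F7 = (1−0.555)×1393.5 + 2043.7 = 2663.8 g/s.
Purge F13 = 0.254×2663.8 = 676.61 g/s.

676.6 g/s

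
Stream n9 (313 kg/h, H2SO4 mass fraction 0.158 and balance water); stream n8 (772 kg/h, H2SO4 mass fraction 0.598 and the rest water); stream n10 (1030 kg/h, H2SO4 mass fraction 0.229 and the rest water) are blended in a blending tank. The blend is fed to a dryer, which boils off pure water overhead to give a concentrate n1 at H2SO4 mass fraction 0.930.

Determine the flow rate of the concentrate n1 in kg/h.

H2SO4 entering = 313×0.158 + 772×0.598 + 1030×0.229 = 746.98 kg/h.
All H2SO4 reports to n1, so n1 = 746.98/0.930 = 803.2 kg/h.

803.2 kg/h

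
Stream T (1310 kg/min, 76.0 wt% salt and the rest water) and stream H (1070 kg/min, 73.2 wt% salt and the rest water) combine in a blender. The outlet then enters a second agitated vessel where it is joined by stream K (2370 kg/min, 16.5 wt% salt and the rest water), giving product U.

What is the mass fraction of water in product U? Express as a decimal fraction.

Overall, product flow = 4750 kg/min.
water in = 1310×0.240 + 1070×0.268 + 2370×0.835 = 2580.1 kg/min.
water fraction in U = 0.543.

0.543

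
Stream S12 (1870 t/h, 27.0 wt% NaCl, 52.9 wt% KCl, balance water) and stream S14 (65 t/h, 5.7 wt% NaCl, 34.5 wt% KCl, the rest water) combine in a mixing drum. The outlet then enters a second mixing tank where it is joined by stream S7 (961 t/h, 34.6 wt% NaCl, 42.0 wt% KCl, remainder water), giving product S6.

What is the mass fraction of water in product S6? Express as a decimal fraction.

0.2209

Overall, product flow = 2896 t/h.
water in = 1870×0.201 + 65×0.598 + 961×0.234 = 639.61 t/h.
water fraction in S6 = 0.2209.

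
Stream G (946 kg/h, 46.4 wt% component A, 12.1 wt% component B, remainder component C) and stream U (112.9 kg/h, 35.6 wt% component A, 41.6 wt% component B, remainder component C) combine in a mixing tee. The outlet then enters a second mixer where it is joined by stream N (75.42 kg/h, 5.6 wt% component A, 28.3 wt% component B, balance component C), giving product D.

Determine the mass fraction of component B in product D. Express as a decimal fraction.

Overall, product flow = 1134.3 kg/h.
component B in = 946×0.121 + 112.9×0.416 + 75.42×0.283 = 182.78 kg/h.
component B fraction in D = 0.161.

0.161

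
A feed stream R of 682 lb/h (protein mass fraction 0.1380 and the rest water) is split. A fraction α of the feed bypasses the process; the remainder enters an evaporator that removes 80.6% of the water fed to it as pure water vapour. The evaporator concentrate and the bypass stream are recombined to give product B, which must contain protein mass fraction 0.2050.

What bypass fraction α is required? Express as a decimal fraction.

All 682×0.138 = 94.116 lb/h of protein reaches B, so B = 94.116/0.205 = 459.1 lb/h and vapour = 222.9 lb/h.
The evaporator receives (1−α)·682 of feed at 0.862 water and removes 0.806 of that water:
0.806×0.862×(1−α)×682 = 222.9
(1−α) = 222.9/473.83 = 0.4704;  α = 0.5296.

0.530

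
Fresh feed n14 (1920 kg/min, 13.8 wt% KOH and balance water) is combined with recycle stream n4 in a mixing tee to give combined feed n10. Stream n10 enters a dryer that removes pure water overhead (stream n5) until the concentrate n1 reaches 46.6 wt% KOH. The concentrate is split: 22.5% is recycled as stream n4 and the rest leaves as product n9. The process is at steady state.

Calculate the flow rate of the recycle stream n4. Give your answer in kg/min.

165.1 kg/min

Overall KOH balance (none leaves overhead): KOH in fresh feed = KOH in product, i.e. 1920×0.138 = (1−0.225)·n1·0.466.
n1 = 264.96/(0.466×0.775) = 733.66 kg/min.
Recycle n4 = 0.225×733.66 = 165.07 kg/min.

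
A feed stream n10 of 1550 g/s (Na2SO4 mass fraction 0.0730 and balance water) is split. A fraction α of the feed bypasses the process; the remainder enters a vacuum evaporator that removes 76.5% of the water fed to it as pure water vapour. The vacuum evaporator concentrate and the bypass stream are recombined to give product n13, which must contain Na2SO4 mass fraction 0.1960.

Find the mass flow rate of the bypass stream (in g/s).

All 1550×0.073 = 113.15 g/s of Na2SO4 reaches n13, so n13 = 113.15/0.196 = 577.3 g/s and vapour = 972.7 g/s.
The evaporator receives (1−α)·1550 of feed at 0.927 water and removes 0.765 of that water:
0.765×0.927×(1−α)×1550 = 972.7
(1−α) = 972.7/1099.2 = 0.8849;  α = 0.1151.
Bypass flow = 0.1151×1550 = 178.36 g/s.

178.4 g/s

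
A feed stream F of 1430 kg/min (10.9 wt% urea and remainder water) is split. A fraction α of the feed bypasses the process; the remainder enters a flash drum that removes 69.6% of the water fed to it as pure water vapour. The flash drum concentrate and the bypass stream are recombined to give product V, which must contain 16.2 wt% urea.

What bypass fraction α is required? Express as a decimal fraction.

0.472

All 1430×0.109 = 155.87 kg/min of urea reaches V, so V = 155.87/0.162 = 962.16 kg/min and vapour = 467.84 kg/min.
The evaporator receives (1−α)·1430 of feed at 0.891 water and removes 0.696 of that water:
0.696×0.891×(1−α)×1430 = 467.84
(1−α) = 467.84/886.79 = 0.5276;  α = 0.4724.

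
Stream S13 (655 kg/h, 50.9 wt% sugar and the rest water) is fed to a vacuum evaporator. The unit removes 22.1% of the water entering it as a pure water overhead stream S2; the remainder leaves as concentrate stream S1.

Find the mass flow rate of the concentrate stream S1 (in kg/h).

583.9 kg/h

water entering = 655×0.491 = 321.61 kg/h; overhead removed = 0.221×321.61 = 71.075 kg/h.
Concentrate = 655 − 71.075 = 583.93 kg/h.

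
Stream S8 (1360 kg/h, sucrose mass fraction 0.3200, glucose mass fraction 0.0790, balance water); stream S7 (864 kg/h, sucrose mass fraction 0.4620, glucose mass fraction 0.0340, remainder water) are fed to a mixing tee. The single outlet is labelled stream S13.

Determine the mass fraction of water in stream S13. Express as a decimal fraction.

0.5633

Total flow out = 1360 + 864 = 2224 kg/h.
water in = 1360×0.601 + 864×0.504 = 1252.8 kg/h.
water mass fraction in S13 = 1252.8/2224 = 0.5633.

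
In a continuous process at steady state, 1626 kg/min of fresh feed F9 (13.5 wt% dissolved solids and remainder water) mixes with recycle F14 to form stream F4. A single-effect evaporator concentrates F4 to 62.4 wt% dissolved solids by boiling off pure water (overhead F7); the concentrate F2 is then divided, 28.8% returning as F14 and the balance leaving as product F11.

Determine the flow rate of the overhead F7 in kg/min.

Overall dissolved solids balance (none leaves overhead): dissolved solids in fresh feed = dissolved solids in product, i.e. 1626×0.135 = (1−0.288)·F2·0.624.
F2 = 219.51/(0.624×0.712) = 494.07 kg/min.
Recycle F14 = 0.288×494.07 = 142.29 kg/min.
Combined feed F4 = 1626 + 142.29 = 1768.3 kg/min.
Overhead F7 = F4 − F2 = 1768.3 − 494.07 = 1274.2 kg/min.

1274 kg/min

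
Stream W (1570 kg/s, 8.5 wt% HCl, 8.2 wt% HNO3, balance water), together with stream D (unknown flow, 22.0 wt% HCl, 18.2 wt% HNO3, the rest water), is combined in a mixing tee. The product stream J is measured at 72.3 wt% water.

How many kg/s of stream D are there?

1382 kg/s

Let D be the unknown flow. Total out = 1570 + D.
water balance: 1307.8 + 0.598·D = 0.723·(1570 + D)
(0.598 − 0.723)·D = 0.723×1570 − 1307.8 = -172.7
D = -172.7 / -0.125 = 1381.6 kg/s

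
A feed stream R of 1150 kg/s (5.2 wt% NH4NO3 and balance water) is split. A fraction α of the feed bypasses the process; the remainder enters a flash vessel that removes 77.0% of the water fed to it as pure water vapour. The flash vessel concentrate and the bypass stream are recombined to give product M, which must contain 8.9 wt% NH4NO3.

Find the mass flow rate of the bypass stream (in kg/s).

All 1150×0.052 = 59.8 kg/s of NH4NO3 reaches M, so M = 59.8/0.089 = 671.91 kg/s and vapour = 478.09 kg/s.
The evaporator receives (1−α)·1150 of feed at 0.948 water and removes 0.770 of that water:
0.770×0.948×(1−α)×1150 = 478.09
(1−α) = 478.09/839.45 = 0.5695;  α = 0.4305.
Bypass flow = 0.4305×1150 = 495.05 kg/s.

495 kg/s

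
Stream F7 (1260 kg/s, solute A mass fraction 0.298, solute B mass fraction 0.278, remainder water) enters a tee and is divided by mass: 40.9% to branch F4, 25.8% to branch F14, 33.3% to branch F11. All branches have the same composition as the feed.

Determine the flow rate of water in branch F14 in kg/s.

Branch F14 total = 0.258×1260 = 325.08 kg/s.
water in F14 = 0.424×325.08 = 137.83 kg/s.

137.8 kg/s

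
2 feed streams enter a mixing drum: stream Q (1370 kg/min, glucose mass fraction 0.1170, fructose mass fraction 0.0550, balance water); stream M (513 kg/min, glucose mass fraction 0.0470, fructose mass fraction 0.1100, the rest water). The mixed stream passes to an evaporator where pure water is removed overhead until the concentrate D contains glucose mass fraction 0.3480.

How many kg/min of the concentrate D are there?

glucose entering = 1370×0.117 + 513×0.047 = 184.4 kg/min.
All glucose reports to D, so D = 184.4/0.348 = 529.89 kg/min.

529.9 kg/min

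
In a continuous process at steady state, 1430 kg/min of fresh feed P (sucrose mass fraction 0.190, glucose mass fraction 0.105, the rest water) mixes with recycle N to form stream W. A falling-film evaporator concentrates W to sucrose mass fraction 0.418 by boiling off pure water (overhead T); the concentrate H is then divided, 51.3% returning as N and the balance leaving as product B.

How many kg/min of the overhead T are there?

780 kg/min

Overall sucrose balance (none leaves overhead): sucrose in fresh feed = sucrose in product, i.e. 1430×0.190 = (1−0.513)·H·0.418.
H = 271.7/(0.418×0.487) = 1334.7 kg/min.
Recycle N = 0.513×1334.7 = 684.7 kg/min.
Combined feed W = 1430 + 684.7 = 2114.7 kg/min.
Overhead T = W − H = 2114.7 − 1334.7 = 780 kg/min.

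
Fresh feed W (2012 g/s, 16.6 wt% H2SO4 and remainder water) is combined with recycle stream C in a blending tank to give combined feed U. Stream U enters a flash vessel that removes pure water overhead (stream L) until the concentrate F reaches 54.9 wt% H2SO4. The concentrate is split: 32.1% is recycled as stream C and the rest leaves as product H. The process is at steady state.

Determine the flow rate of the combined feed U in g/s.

Overall H2SO4 balance (none leaves overhead): H2SO4 in fresh feed = H2SO4 in product, i.e. 2012×0.166 = (1−0.321)·F·0.549.
F = 333.99/(0.549×0.679) = 895.97 g/s.
Recycle C = 0.321×895.97 = 287.61 g/s.
Combined feed U = 2012 + 287.61 = 2299.6 g/s.

2300 g/s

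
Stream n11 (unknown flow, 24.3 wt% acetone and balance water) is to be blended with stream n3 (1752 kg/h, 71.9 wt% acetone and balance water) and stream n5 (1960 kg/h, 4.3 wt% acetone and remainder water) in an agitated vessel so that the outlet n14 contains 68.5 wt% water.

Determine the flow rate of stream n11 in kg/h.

Let n11 be the unknown flow. Total out = 3712 + n11.
water balance: 2368 + 0.757·n11 = 0.685·(3712 + n11)
(0.757 − 0.685)·n11 = 0.685×3712 − 2368 = 174.69
n11 = 174.69 / 0.072 = 2426.2 kg/h

2426 kg/h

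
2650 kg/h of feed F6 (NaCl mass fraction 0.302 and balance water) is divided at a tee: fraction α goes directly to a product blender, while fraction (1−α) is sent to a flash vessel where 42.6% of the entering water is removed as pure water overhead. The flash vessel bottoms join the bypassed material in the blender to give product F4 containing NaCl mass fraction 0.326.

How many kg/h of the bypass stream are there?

All 2650×0.302 = 800.3 kg/h of NaCl reaches F4, so F4 = 800.3/0.326 = 2454.9 kg/h and vapour = 195.09 kg/h.
The evaporator receives (1−α)·2650 of feed at 0.698 water and removes 0.426 of that water:
0.426×0.698×(1−α)×2650 = 195.09
(1−α) = 195.09/787.97 = 0.2476;  α = 0.7524.
Bypass flow = 0.7524×2650 = 1993.9 kg/h.

1994 kg/h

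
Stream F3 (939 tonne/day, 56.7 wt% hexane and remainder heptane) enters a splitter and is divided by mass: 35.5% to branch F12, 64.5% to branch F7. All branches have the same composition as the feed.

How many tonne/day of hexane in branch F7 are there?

Branch F7 total = 0.645×939 = 605.65 tonne/day.
hexane in F7 = 0.567×605.65 = 343.41 tonne/day.

343.4 tonne/day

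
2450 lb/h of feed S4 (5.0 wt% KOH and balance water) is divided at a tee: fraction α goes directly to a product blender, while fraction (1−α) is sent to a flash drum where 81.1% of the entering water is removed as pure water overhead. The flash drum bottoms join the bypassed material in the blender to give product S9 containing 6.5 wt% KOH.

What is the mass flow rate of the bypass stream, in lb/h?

All 2450×0.050 = 122.5 lb/h of KOH reaches S9, so S9 = 122.5/0.065 = 1884.6 lb/h and vapour = 565.38 lb/h.
The evaporator receives (1−α)·2450 of feed at 0.950 water and removes 0.811 of that water:
0.811×0.950×(1−α)×2450 = 565.38
(1−α) = 565.38/1887.6 = 0.2995;  α = 0.7005.
Bypass flow = 0.7005×2450 = 1716.2 lb/h.

1716 lb/h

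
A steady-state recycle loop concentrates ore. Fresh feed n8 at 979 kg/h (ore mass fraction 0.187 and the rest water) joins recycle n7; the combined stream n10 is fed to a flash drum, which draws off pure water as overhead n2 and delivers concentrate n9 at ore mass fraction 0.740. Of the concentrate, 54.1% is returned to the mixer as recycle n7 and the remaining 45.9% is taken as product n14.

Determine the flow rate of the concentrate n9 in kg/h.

539 kg/h

Overall ore balance (none leaves overhead): ore in fresh feed = ore in product, i.e. 979×0.187 = (1−0.541)·n9·0.740.
n9 = 183.07/(0.740×0.459) = 538.99 kg/h.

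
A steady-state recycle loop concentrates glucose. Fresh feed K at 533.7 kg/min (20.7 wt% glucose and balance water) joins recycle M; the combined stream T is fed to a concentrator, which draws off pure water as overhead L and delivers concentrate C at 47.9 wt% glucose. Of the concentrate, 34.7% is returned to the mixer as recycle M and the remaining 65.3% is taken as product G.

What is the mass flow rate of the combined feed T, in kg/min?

656.3 kg/min

Overall glucose balance (none leaves overhead): glucose in fresh feed = glucose in product, i.e. 533.7×0.207 = (1−0.347)·C·0.479.
C = 110.48/(0.479×0.653) = 353.2 kg/min.
Recycle M = 0.347×353.2 = 122.56 kg/min.
Combined feed T = 533.7 + 122.56 = 656.26 kg/min.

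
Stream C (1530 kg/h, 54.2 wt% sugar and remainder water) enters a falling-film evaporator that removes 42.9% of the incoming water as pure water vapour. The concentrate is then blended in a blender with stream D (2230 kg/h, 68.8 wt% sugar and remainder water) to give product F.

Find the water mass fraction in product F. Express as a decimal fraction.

Vapour removed = 0.429×0.458×1530 = 300.62 kg/h; concentrate = 1229.4 kg/h.
water reaching the mixer = 400.12 (from concentrate) + 2230×0.312 = 1095.9 kg/h.
Product flow = 1229.4 + 2230 = 3459.4 kg/h; water fraction = 0.317.

0.317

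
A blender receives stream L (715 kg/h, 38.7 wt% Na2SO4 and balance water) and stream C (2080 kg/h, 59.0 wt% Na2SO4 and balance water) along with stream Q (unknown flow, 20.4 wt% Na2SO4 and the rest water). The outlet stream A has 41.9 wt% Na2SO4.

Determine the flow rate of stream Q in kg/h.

Let Q be the unknown flow. Total out = 2795 + Q.
Na2SO4 balance: 1503.9 + 0.204·Q = 0.419·(2795 + Q)
(0.204 − 0.419)·Q = 0.419×2795 − 1503.9 = -332.8
Q = -332.8 / -0.215 = 1547.9 kg/h

1548 kg/h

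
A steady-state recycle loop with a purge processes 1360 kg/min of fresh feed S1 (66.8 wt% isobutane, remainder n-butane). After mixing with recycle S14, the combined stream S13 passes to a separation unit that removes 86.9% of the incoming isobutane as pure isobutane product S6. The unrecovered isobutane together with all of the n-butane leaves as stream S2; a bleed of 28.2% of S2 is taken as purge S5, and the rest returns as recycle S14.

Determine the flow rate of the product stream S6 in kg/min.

871.4 kg/min

isobutane in S13: m_A = 1360×0.668 + (1−0.282)·(1−0.869)·m_A, so m_A = 908.48/0.9059 = 1002.8 kg/min.
Product S6 = 0.869×1002.8 = 871.43 kg/min.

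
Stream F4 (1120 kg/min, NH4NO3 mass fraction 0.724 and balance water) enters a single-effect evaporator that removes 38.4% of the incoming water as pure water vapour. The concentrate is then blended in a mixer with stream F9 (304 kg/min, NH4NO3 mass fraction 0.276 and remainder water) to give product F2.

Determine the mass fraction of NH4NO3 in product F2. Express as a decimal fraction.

0.686

Vapour removed = 0.384×0.276×1120 = 118.7 kg/min; concentrate = 1001.3 kg/min.
NH4NO3 reaching the mixer = 810.88 (from concentrate) + 304×0.276 = 894.78 kg/min.
Product flow = 1001.3 + 304 = 1305.3 kg/min; NH4NO3 fraction = 0.686.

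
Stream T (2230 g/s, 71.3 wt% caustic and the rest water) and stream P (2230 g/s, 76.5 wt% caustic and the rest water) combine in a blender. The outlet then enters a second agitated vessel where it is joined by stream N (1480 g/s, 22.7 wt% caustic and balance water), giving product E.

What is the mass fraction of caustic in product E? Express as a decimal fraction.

0.611

Overall, product flow = 5940 g/s.
caustic in = 2230×0.713 + 2230×0.765 + 1480×0.227 = 3631.9 g/s.
caustic fraction in E = 0.611.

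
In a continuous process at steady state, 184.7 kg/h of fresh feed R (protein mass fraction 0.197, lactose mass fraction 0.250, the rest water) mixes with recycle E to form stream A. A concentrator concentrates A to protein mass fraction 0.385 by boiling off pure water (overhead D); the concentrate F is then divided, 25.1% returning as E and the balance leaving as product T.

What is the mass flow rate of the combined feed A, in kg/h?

Overall protein balance (none leaves overhead): protein in fresh feed = protein in product, i.e. 184.7×0.197 = (1−0.251)·F·0.385.
F = 36.386/(0.385×0.749) = 126.18 kg/h.
Recycle E = 0.251×126.18 = 31.671 kg/h.
Combined feed A = 184.7 + 31.671 = 216.37 kg/h.

216.4 kg/h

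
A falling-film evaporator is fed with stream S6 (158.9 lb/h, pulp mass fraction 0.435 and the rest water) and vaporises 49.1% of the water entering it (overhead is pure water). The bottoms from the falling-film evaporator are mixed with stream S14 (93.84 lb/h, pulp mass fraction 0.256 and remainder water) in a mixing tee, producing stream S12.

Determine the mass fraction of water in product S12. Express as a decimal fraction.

Vapour removed = 0.491×0.565×158.9 = 44.081 lb/h; concentrate = 114.82 lb/h.
water reaching the mixer = 45.697 (from concentrate) + 93.84×0.744 = 115.51 lb/h.
Product flow = 114.82 + 93.84 = 208.66 lb/h; water fraction = 0.554.

0.554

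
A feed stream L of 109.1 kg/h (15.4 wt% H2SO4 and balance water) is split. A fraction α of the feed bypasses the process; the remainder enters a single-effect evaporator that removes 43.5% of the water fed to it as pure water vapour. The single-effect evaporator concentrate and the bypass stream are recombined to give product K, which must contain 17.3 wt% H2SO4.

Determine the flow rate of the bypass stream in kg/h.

All 109.1×0.154 = 16.801 kg/h of H2SO4 reaches K, so K = 16.801/0.173 = 97.118 kg/h and vapour = 11.982 kg/h.
The evaporator receives (1−α)·109.1 of feed at 0.846 water and removes 0.435 of that water:
0.435×0.846×(1−α)×109.1 = 11.982
(1−α) = 11.982/40.15 = 0.2984;  α = 0.7016.
Bypass flow = 0.7016×109.1 = 76.541 kg/h.

76.54 kg/h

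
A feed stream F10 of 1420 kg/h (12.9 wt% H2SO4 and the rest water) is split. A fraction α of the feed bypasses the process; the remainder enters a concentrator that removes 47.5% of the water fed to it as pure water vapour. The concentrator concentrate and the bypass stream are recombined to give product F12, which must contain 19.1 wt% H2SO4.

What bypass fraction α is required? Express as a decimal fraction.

All 1420×0.129 = 183.18 kg/h of H2SO4 reaches F12, so F12 = 183.18/0.191 = 959.06 kg/h and vapour = 460.94 kg/h.
The evaporator receives (1−α)·1420 of feed at 0.871 water and removes 0.475 of that water:
0.475×0.871×(1−α)×1420 = 460.94
(1−α) = 460.94/587.49 = 0.7846;  α = 0.2154.

0.215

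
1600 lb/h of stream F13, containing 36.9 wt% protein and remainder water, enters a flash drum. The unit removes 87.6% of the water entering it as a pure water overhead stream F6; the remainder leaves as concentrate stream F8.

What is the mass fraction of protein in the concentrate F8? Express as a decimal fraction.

0.8251

protein is not removed: 1600×0.369 = 590.4 lb/h of protein enters F8.
water entering = 1600×0.631 = 1009.6 lb/h; overhead removed = 0.876×1009.6 = 884.41 lb/h.
Concentrate = 1600 − 884.41 = 715.59 lb/h.
Mass fraction = 590.4/715.59 = 0.8251.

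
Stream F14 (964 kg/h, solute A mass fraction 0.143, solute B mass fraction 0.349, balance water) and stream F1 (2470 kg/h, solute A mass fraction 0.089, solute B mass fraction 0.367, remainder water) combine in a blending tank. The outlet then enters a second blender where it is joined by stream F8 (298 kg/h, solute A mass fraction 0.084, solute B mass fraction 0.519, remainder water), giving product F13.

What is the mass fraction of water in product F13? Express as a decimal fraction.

0.523

Overall, product flow = 3732 kg/h.
water in = 964×0.508 + 2470×0.544 + 298×0.397 = 1951.7 kg/h.
water fraction in F13 = 0.523.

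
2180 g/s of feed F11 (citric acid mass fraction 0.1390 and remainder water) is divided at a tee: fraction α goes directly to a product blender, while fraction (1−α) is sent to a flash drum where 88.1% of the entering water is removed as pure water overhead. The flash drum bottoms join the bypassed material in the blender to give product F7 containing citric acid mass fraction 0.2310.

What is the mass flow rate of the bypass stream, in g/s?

1035 g/s

All 2180×0.139 = 303.02 g/s of citric acid reaches F7, so F7 = 303.02/0.231 = 1311.8 g/s and vapour = 868.23 g/s.
The evaporator receives (1−α)·2180 of feed at 0.861 water and removes 0.881 of that water:
0.881×0.861×(1−α)×2180 = 868.23
(1−α) = 868.23/1653.6 = 0.5250;  α = 0.4750.
Bypass flow = 0.4750×2180 = 1035.4 g/s.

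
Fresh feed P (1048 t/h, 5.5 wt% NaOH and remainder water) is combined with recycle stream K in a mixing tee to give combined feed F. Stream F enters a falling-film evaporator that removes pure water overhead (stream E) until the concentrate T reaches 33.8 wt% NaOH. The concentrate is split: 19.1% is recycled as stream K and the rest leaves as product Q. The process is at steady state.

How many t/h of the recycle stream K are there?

40.26 t/h

Overall NaOH balance (none leaves overhead): NaOH in fresh feed = NaOH in product, i.e. 1048×0.055 = (1−0.191)·T·0.338.
T = 57.64/(0.338×0.809) = 210.79 t/h.
Recycle K = 0.191×210.79 = 40.262 t/h.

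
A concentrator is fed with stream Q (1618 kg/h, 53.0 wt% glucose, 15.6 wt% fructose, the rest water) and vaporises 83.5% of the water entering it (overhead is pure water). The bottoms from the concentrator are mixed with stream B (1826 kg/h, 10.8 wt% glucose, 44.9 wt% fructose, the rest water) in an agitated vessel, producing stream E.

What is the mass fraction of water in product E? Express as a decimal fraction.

Vapour removed = 0.835×0.314×1618 = 424.22 kg/h; concentrate = 1193.8 kg/h.
water reaching the mixer = 83.829 (from concentrate) + 1826×0.443 = 892.75 kg/h.
Product flow = 1193.8 + 1826 = 3019.8 kg/h; water fraction = 0.296.

0.296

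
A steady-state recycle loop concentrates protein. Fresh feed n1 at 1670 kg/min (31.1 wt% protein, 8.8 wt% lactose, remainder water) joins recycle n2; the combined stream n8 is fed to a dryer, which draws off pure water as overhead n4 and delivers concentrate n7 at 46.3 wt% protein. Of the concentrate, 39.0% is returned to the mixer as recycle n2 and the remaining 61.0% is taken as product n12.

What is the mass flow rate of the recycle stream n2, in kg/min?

717.2 kg/min

Overall protein balance (none leaves overhead): protein in fresh feed = protein in product, i.e. 1670×0.311 = (1−0.390)·n7·0.463.
n7 = 519.37/(0.463×0.610) = 1838.9 kg/min.
Recycle n2 = 0.390×1838.9 = 717.18 kg/min.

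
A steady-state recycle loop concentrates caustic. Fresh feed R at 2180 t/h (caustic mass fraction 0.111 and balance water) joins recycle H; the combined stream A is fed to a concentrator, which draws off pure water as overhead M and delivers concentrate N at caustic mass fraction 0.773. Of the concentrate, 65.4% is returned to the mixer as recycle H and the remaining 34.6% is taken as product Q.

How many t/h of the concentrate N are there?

Overall caustic balance (none leaves overhead): caustic in fresh feed = caustic in product, i.e. 2180×0.111 = (1−0.654)·N·0.773.
N = 241.98/(0.773×0.346) = 904.74 t/h.

904.7 t/h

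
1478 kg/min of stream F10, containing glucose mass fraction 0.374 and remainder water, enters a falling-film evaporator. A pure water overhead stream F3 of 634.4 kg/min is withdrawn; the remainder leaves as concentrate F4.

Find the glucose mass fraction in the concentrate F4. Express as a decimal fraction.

glucose is not removed: 1478×0.374 = 552.77 kg/min of glucose enters F4.
Concentrate = 1478 − 634.4 = 843.6 kg/min.
Mass fraction = 552.77/843.6 = 0.655.

0.655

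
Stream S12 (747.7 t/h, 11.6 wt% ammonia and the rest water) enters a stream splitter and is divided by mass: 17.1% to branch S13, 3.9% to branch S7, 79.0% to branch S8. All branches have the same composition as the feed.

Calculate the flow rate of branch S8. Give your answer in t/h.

590.7 t/h

Branch S8 flow = 0.790×747.7 = 590.68 t/h.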